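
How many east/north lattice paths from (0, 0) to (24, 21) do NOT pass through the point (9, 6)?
Number of paths = 2997292562550

Total paths from (0, 0) to (24, 21): C(45, 24) = 3773655750150. Paths through (9, 6): (paths (0, 0) → (9, 6)) × (paths (9, 6) → (24, 21)) = C(15, 9) · C(30, 15) = 5005 · 155117520 = 776363187600. Avoidance count = 3773655750150 − 776363187600 = 2997292562550.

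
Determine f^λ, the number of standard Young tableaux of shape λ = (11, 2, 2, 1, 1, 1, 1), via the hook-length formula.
# SYT of shape (11, 2, 2, 1, 1, 1, 1) = 815100

Hook-length formula: f^λ = n! / Π hook(c), product over all cells c of the Young diagram. For λ = (11, 2, 2, 1, 1, 1, 1), n = 19 boxes. Hook lengths by row (left-to-right, top-to-bottom): [17, 12, 9, 8, 7, 6, 5, 4, 3, 2, 1]; [7, 2]; [6, 1]; [4]; [3]; [2]; [1]. Product of hooks = 149239480320. So f^λ = 19! / 149239480320 = 121645100408832000 / 149239480320 = 815100.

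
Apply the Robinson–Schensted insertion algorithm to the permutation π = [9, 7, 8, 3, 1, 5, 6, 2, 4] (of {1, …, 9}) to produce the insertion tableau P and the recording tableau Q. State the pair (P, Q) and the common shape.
P = [1, 2, 4] / [3, 5, 6] / [7, 8] / [9];  Q = [1, 3, 7] / [2, 6, 9] / [4, 8] / [5];  common shape = (3, 3, 2, 1)

Row-insert the values π_1, π_2, … into P one at a time, bumping the leftmost entry strictly greater than the inserted value down to the next row. The recording tableau Q records, in position (i, j), the step at which that cell was added to P.
  Insert 9 (step 1): P = [9];  Q = [1]
  Insert 7 (step 2): P = [7] / [9];  Q = [1] / [2]
  Insert 8 (step 3): P = [7, 8] / [9];  Q = [1, 3] / [2]
  Insert 3 (step 4): P = [3, 8] / [7] / [9];  Q = [1, 3] / [2] / [4]
  Insert 1 (step 5): P = [1, 8] / [3] / [7] / [9];  Q = [1, 3] / [2] / [4] / [5]
  Insert 5 (step 6): P = [1, 5] / [3, 8] / [7] / [9];  Q = [1, 3] / [2, 6] / [4] / [5]
  Insert 6 (step 7): P = [1, 5, 6] / [3, 8] / [7] / [9];  Q = [1, 3, 7] / [2, 6] / [4] / [5]
  Insert 2 (step 8): P = [1, 2, 6] / [3, 5] / [7, 8] / [9];  Q = [1, 3, 7] / [2, 6] / [4, 8] / [5]
  Insert 4 (step 9): P = [1, 2, 4] / [3, 5, 6] / [7, 8] / [9];  Q = [1, 3, 7] / [2, 6, 9] / [4, 8] / [5]
Final shape: (3, 3, 2, 1).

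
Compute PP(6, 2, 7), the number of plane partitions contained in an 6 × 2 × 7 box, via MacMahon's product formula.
PP(6, 2, 7) = 736164

Evaluate the triple product over i = 1..6, j = 1..2, k = 1..7. The factors are (2/1) · (3/2) · (4/3) · (5/4) · (6/5) · (7/6) · (8/7) · (3/2) · … (84 factors total). The numerators and denominators telescope so the product is an integer; carrying out the multiplication exactly gives PP(6, 2, 7) = 736164.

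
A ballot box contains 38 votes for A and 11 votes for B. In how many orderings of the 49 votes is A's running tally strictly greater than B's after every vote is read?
Strict-lead orderings = 16054484472

Total orderings of the 49 votes with 38 for A: C(49, 38) = 29135916264. By the Bertrand ballot formula (Cycle Lemma / reflection principle), the number of orderings in which A is strictly ahead of B throughout is (p − q)/(p + q) · C(p + q, p) = (38 − 11)/(38 + 11) · 29135916264 = 16054484472.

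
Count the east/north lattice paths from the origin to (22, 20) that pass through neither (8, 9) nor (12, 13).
Number of paths = 337391440620

Inclusion–exclusion. Total paths: C(42, 22) = 513791607420. Through P₁: C(17, 8)·C(25, 14) = 108359394000. Through P₂: C(25, 12)·C(17, 10) = 101135434400. Since P₁ is strictly southwest of P₂, a monotone path through both must visit P₁ then P₂; paths through both = C(17, 8)·C(8, 4)·C(17, 10) = 33094661600. Avoid both = 513791607420 − 108359394000 − 101135434400 + 33094661600 = 337391440620.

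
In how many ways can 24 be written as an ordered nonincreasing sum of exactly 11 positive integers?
p(24, 11 parts) = 99

Partitions of n into exactly k parts are in bijection with partitions of n − k into at most k parts (subtract 1 from each part). So p(24, exactly 11) = p(13, parts ≤ 11). Computing via the recurrence p(m, j) = p(m, j−1) + p(m−j, j) gives 99.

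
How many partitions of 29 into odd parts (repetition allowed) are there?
p_odd(29) = 256

Enumerate partitions using only odd parts via the recurrence o(n, m) = o(n, m−2) + o(n−m, m) over odd m, starting from the largest odd part ≤ n. This gives p_odd(29) = 256. (Euler's theorem: equals the count of distinct-part partitions.)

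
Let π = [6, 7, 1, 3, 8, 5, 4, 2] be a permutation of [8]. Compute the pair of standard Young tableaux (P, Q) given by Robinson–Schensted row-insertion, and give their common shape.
P = [1, 2, 4] / [3, 7, 8] / [5] / [6];  Q = [1, 2, 5] / [3, 4, 6] / [7] / [8];  common shape = (3, 3, 1, 1)

Row-insert the values π_1, π_2, … into P one at a time, bumping the leftmost entry strictly greater than the inserted value down to the next row. The recording tableau Q records, in position (i, j), the step at which that cell was added to P.
  Insert 6 (step 1): P = [6];  Q = [1]
  Insert 7 (step 2): P = [6, 7];  Q = [1, 2]
  Insert 1 (step 3): P = [1, 7] / [6];  Q = [1, 2] / [3]
  Insert 3 (step 4): P = [1, 3] / [6, 7];  Q = [1, 2] / [3, 4]
  Insert 8 (step 5): P = [1, 3, 8] / [6, 7];  Q = [1, 2, 5] / [3, 4]
  Insert 5 (step 6): P = [1, 3, 5] / [6, 7, 8];  Q = [1, 2, 5] / [3, 4, 6]
  Insert 4 (step 7): P = [1, 3, 4] / [5, 7, 8] / [6];  Q = [1, 2, 5] / [3, 4, 6] / [7]
  Insert 2 (step 8): P = [1, 2, 4] / [3, 7, 8] / [5] / [6];  Q = [1, 2, 5] / [3, 4, 6] / [7] / [8]
Final shape: (3, 3, 1, 1).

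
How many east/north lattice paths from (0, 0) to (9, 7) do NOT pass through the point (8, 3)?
Number of paths = 10615

Total paths from (0, 0) to (9, 7): C(16, 9) = 11440. Paths through (8, 3): (paths (0, 0) → (8, 3)) × (paths (8, 3) → (9, 7)) = C(11, 8) · C(5, 1) = 165 · 5 = 825. Avoidance count = 11440 − 825 = 10615.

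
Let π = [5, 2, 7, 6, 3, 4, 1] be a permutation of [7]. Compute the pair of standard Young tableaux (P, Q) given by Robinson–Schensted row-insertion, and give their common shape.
P = [1, 3, 4] / [2, 6] / [5] / [7];  Q = [1, 3, 6] / [2, 4] / [5] / [7];  common shape = (3, 2, 1, 1)

Row-insert the values π_1, π_2, … into P one at a time, bumping the leftmost entry strictly greater than the inserted value down to the next row. The recording tableau Q records, in position (i, j), the step at which that cell was added to P.
  Insert 5 (step 1): P = [5];  Q = [1]
  Insert 2 (step 2): P = [2] / [5];  Q = [1] / [2]
  Insert 7 (step 3): P = [2, 7] / [5];  Q = [1, 3] / [2]
  Insert 6 (step 4): P = [2, 6] / [5, 7];  Q = [1, 3] / [2, 4]
  Insert 3 (step 5): P = [2, 3] / [5, 6] / [7];  Q = [1, 3] / [2, 4] / [5]
  Insert 4 (step 6): P = [2, 3, 4] / [5, 6] / [7];  Q = [1, 3, 6] / [2, 4] / [5]
  Insert 1 (step 7): P = [1, 3, 4] / [2, 6] / [5] / [7];  Q = [1, 3, 6] / [2, 4] / [5] / [7]
Final shape: (3, 2, 1, 1).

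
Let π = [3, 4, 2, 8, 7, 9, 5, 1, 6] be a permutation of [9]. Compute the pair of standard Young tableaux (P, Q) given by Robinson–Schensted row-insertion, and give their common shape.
P = [1, 4, 5, 6] / [2, 7, 9] / [3] / [8];  Q = [1, 2, 4, 6] / [3, 5, 9] / [7] / [8];  common shape = (4, 3, 1, 1)

Row-insert the values π_1, π_2, … into P one at a time, bumping the leftmost entry strictly greater than the inserted value down to the next row. The recording tableau Q records, in position (i, j), the step at which that cell was added to P.
  Insert 3 (step 1): P = [3];  Q = [1]
  Insert 4 (step 2): P = [3, 4];  Q = [1, 2]
  Insert 2 (step 3): P = [2, 4] / [3];  Q = [1, 2] / [3]
  Insert 8 (step 4): P = [2, 4, 8] / [3];  Q = [1, 2, 4] / [3]
  Insert 7 (step 5): P = [2, 4, 7] / [3, 8];  Q = [1, 2, 4] / [3, 5]
  Insert 9 (step 6): P = [2, 4, 7, 9] / [3, 8];  Q = [1, 2, 4, 6] / [3, 5]
  Insert 5 (step 7): P = [2, 4, 5, 9] / [3, 7] / [8];  Q = [1, 2, 4, 6] / [3, 5] / [7]
  Insert 1 (step 8): P = [1, 4, 5, 9] / [2, 7] / [3] / [8];  Q = [1, 2, 4, 6] / [3, 5] / [7] / [8]
  Insert 6 (step 9): P = [1, 4, 5, 6] / [2, 7, 9] / [3] / [8];  Q = [1, 2, 4, 6] / [3, 5, 9] / [7] / [8]
Final shape: (4, 3, 1, 1).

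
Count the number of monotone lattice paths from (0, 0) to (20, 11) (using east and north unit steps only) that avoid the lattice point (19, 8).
Number of paths = 75792015

Total paths from (0, 0) to (20, 11): C(31, 20) = 84672315. Paths through (19, 8): (paths (0, 0) → (19, 8)) × (paths (19, 8) → (20, 11)) = C(27, 19) · C(4, 1) = 2220075 · 4 = 8880300. Avoidance count = 84672315 − 8880300 = 75792015.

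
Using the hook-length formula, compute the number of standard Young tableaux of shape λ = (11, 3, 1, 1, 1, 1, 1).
# SYT of shape (11, 3, 1, 1, 1, 1, 1) = 840294

Hook-length formula: f^λ = n! / Π hook(c), product over all cells c of the Young diagram. For λ = (11, 3, 1, 1, 1, 1, 1), n = 19 boxes. Hook lengths by row (left-to-right, top-to-bottom): [17, 11, 10, 8, 7, 6, 5, 4, 3, 2, 1]; [8, 2, 1]; [5]; [4]; [3]; [2]; [1]. Product of hooks = 144764928000. So f^λ = 19! / 144764928000 = 121645100408832000 / 144764928000 = 840294.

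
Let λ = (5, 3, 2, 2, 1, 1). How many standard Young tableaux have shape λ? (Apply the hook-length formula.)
# SYT of shape (5, 3, 2, 2, 1, 1) = 69498

Hook-length formula: f^λ = n! / Π hook(c), product over all cells c of the Young diagram. For λ = (5, 3, 2, 2, 1, 1), n = 14 boxes. Hook lengths by row (left-to-right, top-to-bottom): [10, 7, 4, 2, 1]; [7, 4, 1]; [5, 2]; [4, 1]; [2]; [1]. Product of hooks = 1254400. So f^λ = 14! / 1254400 = 87178291200 / 1254400 = 69498.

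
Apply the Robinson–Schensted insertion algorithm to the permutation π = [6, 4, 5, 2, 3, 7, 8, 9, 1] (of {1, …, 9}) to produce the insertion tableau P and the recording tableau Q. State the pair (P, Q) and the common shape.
P = [1, 3, 7, 8, 9] / [2, 5] / [4] / [6];  Q = [1, 3, 6, 7, 8] / [2, 5] / [4] / [9];  common shape = (5, 2, 1, 1)

Row-insert the values π_1, π_2, … into P one at a time, bumping the leftmost entry strictly greater than the inserted value down to the next row. The recording tableau Q records, in position (i, j), the step at which that cell was added to P.
  Insert 6 (step 1): P = [6];  Q = [1]
  Insert 4 (step 2): P = [4] / [6];  Q = [1] / [2]
  Insert 5 (step 3): P = [4, 5] / [6];  Q = [1, 3] / [2]
  Insert 2 (step 4): P = [2, 5] / [4] / [6];  Q = [1, 3] / [2] / [4]
  Insert 3 (step 5): P = [2, 3] / [4, 5] / [6];  Q = [1, 3] / [2, 5] / [4]
  Insert 7 (step 6): P = [2, 3, 7] / [4, 5] / [6];  Q = [1, 3, 6] / [2, 5] / [4]
  Insert 8 (step 7): P = [2, 3, 7, 8] / [4, 5] / [6];  Q = [1, 3, 6, 7] / [2, 5] / [4]
  Insert 9 (step 8): P = [2, 3, 7, 8, 9] / [4, 5] / [6];  Q = [1, 3, 6, 7, 8] / [2, 5] / [4]
  Insert 1 (step 9): P = [1, 3, 7, 8, 9] / [2, 5] / [4] / [6];  Q = [1, 3, 6, 7, 8] / [2, 5] / [4] / [9]
Final shape: (5, 2, 1, 1).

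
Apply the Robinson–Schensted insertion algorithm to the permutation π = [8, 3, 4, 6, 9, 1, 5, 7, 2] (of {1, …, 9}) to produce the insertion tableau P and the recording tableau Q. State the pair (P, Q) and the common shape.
P = [1, 2, 5, 7] / [3, 4, 9] / [6] / [8];  Q = [1, 3, 4, 5] / [2, 7, 8] / [6] / [9];  common shape = (4, 3, 1, 1)

Row-insert the values π_1, π_2, … into P one at a time, bumping the leftmost entry strictly greater than the inserted value down to the next row. The recording tableau Q records, in position (i, j), the step at which that cell was added to P.
  Insert 8 (step 1): P = [8];  Q = [1]
  Insert 3 (step 2): P = [3] / [8];  Q = [1] / [2]
  Insert 4 (step 3): P = [3, 4] / [8];  Q = [1, 3] / [2]
  Insert 6 (step 4): P = [3, 4, 6] / [8];  Q = [1, 3, 4] / [2]
  Insert 9 (step 5): P = [3, 4, 6, 9] / [8];  Q = [1, 3, 4, 5] / [2]
  Insert 1 (step 6): P = [1, 4, 6, 9] / [3] / [8];  Q = [1, 3, 4, 5] / [2] / [6]
  Insert 5 (step 7): P = [1, 4, 5, 9] / [3, 6] / [8];  Q = [1, 3, 4, 5] / [2, 7] / [6]
  Insert 7 (step 8): P = [1, 4, 5, 7] / [3, 6, 9] / [8];  Q = [1, 3, 4, 5] / [2, 7, 8] / [6]
  Insert 2 (step 9): P = [1, 2, 5, 7] / [3, 4, 9] / [6] / [8];  Q = [1, 3, 4, 5] / [2, 7, 8] / [6] / [9]
Final shape: (4, 3, 1, 1).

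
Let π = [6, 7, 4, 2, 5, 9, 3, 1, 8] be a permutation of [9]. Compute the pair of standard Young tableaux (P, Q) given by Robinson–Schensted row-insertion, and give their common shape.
P = [1, 3, 8] / [2, 5, 9] / [4, 7] / [6];  Q = [1, 2, 6] / [3, 5, 9] / [4, 7] / [8];  common shape = (3, 3, 2, 1)

Row-insert the values π_1, π_2, … into P one at a time, bumping the leftmost entry strictly greater than the inserted value down to the next row. The recording tableau Q records, in position (i, j), the step at which that cell was added to P.
  Insert 6 (step 1): P = [6];  Q = [1]
  Insert 7 (step 2): P = [6, 7];  Q = [1, 2]
  Insert 4 (step 3): P = [4, 7] / [6];  Q = [1, 2] / [3]
  Insert 2 (step 4): P = [2, 7] / [4] / [6];  Q = [1, 2] / [3] / [4]
  Insert 5 (step 5): P = [2, 5] / [4, 7] / [6];  Q = [1, 2] / [3, 5] / [4]
  Insert 9 (step 6): P = [2, 5, 9] / [4, 7] / [6];  Q = [1, 2, 6] / [3, 5] / [4]
  Insert 3 (step 7): P = [2, 3, 9] / [4, 5] / [6, 7];  Q = [1, 2, 6] / [3, 5] / [4, 7]
  Insert 1 (step 8): P = [1, 3, 9] / [2, 5] / [4, 7] / [6];  Q = [1, 2, 6] / [3, 5] / [4, 7] / [8]
  Insert 8 (step 9): P = [1, 3, 8] / [2, 5, 9] / [4, 7] / [6];  Q = [1, 2, 6] / [3, 5, 9] / [4, 7] / [8]
Final shape: (3, 3, 2, 1).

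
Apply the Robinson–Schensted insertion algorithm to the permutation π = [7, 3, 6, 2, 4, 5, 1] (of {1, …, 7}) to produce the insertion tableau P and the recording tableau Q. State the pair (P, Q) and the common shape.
P = [1, 4, 5] / [2, 6] / [3] / [7];  Q = [1, 3, 6] / [2, 5] / [4] / [7];  common shape = (3, 2, 1, 1)

Row-insert the values π_1, π_2, … into P one at a time, bumping the leftmost entry strictly greater than the inserted value down to the next row. The recording tableau Q records, in position (i, j), the step at which that cell was added to P.
  Insert 7 (step 1): P = [7];  Q = [1]
  Insert 3 (step 2): P = [3] / [7];  Q = [1] / [2]
  Insert 6 (step 3): P = [3, 6] / [7];  Q = [1, 3] / [2]
  Insert 2 (step 4): P = [2, 6] / [3] / [7];  Q = [1, 3] / [2] / [4]
  Insert 4 (step 5): P = [2, 4] / [3, 6] / [7];  Q = [1, 3] / [2, 5] / [4]
  Insert 5 (step 6): P = [2, 4, 5] / [3, 6] / [7];  Q = [1, 3, 6] / [2, 5] / [4]
  Insert 1 (step 7): P = [1, 4, 5] / [2, 6] / [3] / [7];  Q = [1, 3, 6] / [2, 5] / [4] / [7]
Final shape: (3, 2, 1, 1).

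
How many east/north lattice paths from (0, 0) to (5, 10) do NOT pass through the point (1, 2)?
Number of paths = 1518

Total paths from (0, 0) to (5, 10): C(15, 5) = 3003. Paths through (1, 2): (paths (0, 0) → (1, 2)) × (paths (1, 2) → (5, 10)) = C(3, 1) · C(12, 4) = 3 · 495 = 1485. Avoidance count = 3003 − 1485 = 1518.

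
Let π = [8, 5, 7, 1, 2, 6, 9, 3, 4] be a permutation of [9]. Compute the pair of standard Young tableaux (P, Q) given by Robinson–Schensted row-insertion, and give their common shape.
P = [1, 2, 3, 4] / [5, 6, 9] / [7] / [8];  Q = [1, 3, 6, 7] / [2, 5, 9] / [4] / [8];  common shape = (4, 3, 1, 1)

Row-insert the values π_1, π_2, … into P one at a time, bumping the leftmost entry strictly greater than the inserted value down to the next row. The recording tableau Q records, in position (i, j), the step at which that cell was added to P.
  Insert 8 (step 1): P = [8];  Q = [1]
  Insert 5 (step 2): P = [5] / [8];  Q = [1] / [2]
  Insert 7 (step 3): P = [5, 7] / [8];  Q = [1, 3] / [2]
  Insert 1 (step 4): P = [1, 7] / [5] / [8];  Q = [1, 3] / [2] / [4]
  Insert 2 (step 5): P = [1, 2] / [5, 7] / [8];  Q = [1, 3] / [2, 5] / [4]
  Insert 6 (step 6): P = [1, 2, 6] / [5, 7] / [8];  Q = [1, 3, 6] / [2, 5] / [4]
  Insert 9 (step 7): P = [1, 2, 6, 9] / [5, 7] / [8];  Q = [1, 3, 6, 7] / [2, 5] / [4]
  Insert 3 (step 8): P = [1, 2, 3, 9] / [5, 6] / [7] / [8];  Q = [1, 3, 6, 7] / [2, 5] / [4] / [8]
  Insert 4 (step 9): P = [1, 2, 3, 4] / [5, 6, 9] / [7] / [8];  Q = [1, 3, 6, 7] / [2, 5, 9] / [4] / [8]
Final shape: (4, 3, 1, 1).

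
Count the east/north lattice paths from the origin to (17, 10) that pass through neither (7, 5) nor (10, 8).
Number of paths = 5052861

Inclusion–exclusion. Total paths: C(27, 17) = 8436285. Through P₁: C(12, 7)·C(15, 10) = 2378376. Through P₂: C(18, 10)·C(9, 7) = 1575288. Since P₁ is strictly southwest of P₂, a monotone path through both must visit P₁ then P₂; paths through both = C(12, 7)·C(6, 3)·C(9, 7) = 570240. Avoid both = 8436285 − 2378376 − 1575288 + 570240 = 5052861.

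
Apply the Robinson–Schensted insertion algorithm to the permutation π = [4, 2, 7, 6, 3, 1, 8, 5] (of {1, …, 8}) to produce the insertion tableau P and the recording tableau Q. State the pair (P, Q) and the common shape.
P = [1, 3, 5] / [2, 6, 8] / [4] / [7];  Q = [1, 3, 7] / [2, 4, 8] / [5] / [6];  common shape = (3, 3, 1, 1)

Row-insert the values π_1, π_2, … into P one at a time, bumping the leftmost entry strictly greater than the inserted value down to the next row. The recording tableau Q records, in position (i, j), the step at which that cell was added to P.
  Insert 4 (step 1): P = [4];  Q = [1]
  Insert 2 (step 2): P = [2] / [4];  Q = [1] / [2]
  Insert 7 (step 3): P = [2, 7] / [4];  Q = [1, 3] / [2]
  Insert 6 (step 4): P = [2, 6] / [4, 7];  Q = [1, 3] / [2, 4]
  Insert 3 (step 5): P = [2, 3] / [4, 6] / [7];  Q = [1, 3] / [2, 4] / [5]
  Insert 1 (step 6): P = [1, 3] / [2, 6] / [4] / [7];  Q = [1, 3] / [2, 4] / [5] / [6]
  Insert 8 (step 7): P = [1, 3, 8] / [2, 6] / [4] / [7];  Q = [1, 3, 7] / [2, 4] / [5] / [6]
  Insert 5 (step 8): P = [1, 3, 5] / [2, 6, 8] / [4] / [7];  Q = [1, 3, 7] / [2, 4, 8] / [5] / [6]
Final shape: (3, 3, 1, 1).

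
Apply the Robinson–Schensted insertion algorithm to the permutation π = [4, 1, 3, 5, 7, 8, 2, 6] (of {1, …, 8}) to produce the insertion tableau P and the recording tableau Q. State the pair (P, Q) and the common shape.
P = [1, 2, 5, 6, 8] / [3, 7] / [4];  Q = [1, 3, 4, 5, 6] / [2, 8] / [7];  common shape = (5, 2, 1)

Row-insert the values π_1, π_2, … into P one at a time, bumping the leftmost entry strictly greater than the inserted value down to the next row. The recording tableau Q records, in position (i, j), the step at which that cell was added to P.
  Insert 4 (step 1): P = [4];  Q = [1]
  Insert 1 (step 2): P = [1] / [4];  Q = [1] / [2]
  Insert 3 (step 3): P = [1, 3] / [4];  Q = [1, 3] / [2]
  Insert 5 (step 4): P = [1, 3, 5] / [4];  Q = [1, 3, 4] / [2]
  Insert 7 (step 5): P = [1, 3, 5, 7] / [4];  Q = [1, 3, 4, 5] / [2]
  Insert 8 (step 6): P = [1, 3, 5, 7, 8] / [4];  Q = [1, 3, 4, 5, 6] / [2]
  Insert 2 (step 7): P = [1, 2, 5, 7, 8] / [3] / [4];  Q = [1, 3, 4, 5, 6] / [2] / [7]
  Insert 6 (step 8): P = [1, 2, 5, 6, 8] / [3, 7] / [4];  Q = [1, 3, 4, 5, 6] / [2, 8] / [7]
Final shape: (5, 2, 1).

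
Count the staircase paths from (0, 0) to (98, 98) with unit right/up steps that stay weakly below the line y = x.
C_98 = 57743358069601357782187700608042856334020731624756611000

These NE paths below the diagonal are counted by the Catalan number C_n = (1/(n + 1)) · C(2n, n). For n = 98: C_98 = (1/99) · C(196, 98) = 5716592448890534420436582360196242777068052430850904489000/99 = 57743358069601357782187700608042856334020731624756611000.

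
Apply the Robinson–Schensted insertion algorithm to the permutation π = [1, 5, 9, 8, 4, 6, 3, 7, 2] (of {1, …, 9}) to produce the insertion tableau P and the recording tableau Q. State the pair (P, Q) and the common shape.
P = [1, 2, 6, 7] / [3, 8] / [4] / [5] / [9];  Q = [1, 2, 3, 8] / [4, 6] / [5] / [7] / [9];  common shape = (4, 2, 1, 1, 1)

Row-insert the values π_1, π_2, … into P one at a time, bumping the leftmost entry strictly greater than the inserted value down to the next row. The recording tableau Q records, in position (i, j), the step at which that cell was added to P.
  Insert 1 (step 1): P = [1];  Q = [1]
  Insert 5 (step 2): P = [1, 5];  Q = [1, 2]
  Insert 9 (step 3): P = [1, 5, 9];  Q = [1, 2, 3]
  Insert 8 (step 4): P = [1, 5, 8] / [9];  Q = [1, 2, 3] / [4]
  Insert 4 (step 5): P = [1, 4, 8] / [5] / [9];  Q = [1, 2, 3] / [4] / [5]
  Insert 6 (step 6): P = [1, 4, 6] / [5, 8] / [9];  Q = [1, 2, 3] / [4, 6] / [5]
  Insert 3 (step 7): P = [1, 3, 6] / [4, 8] / [5] / [9];  Q = [1, 2, 3] / [4, 6] / [5] / [7]
  Insert 7 (step 8): P = [1, 3, 6, 7] / [4, 8] / [5] / [9];  Q = [1, 2, 3, 8] / [4, 6] / [5] / [7]
  Insert 2 (step 9): P = [1, 2, 6, 7] / [3, 8] / [4] / [5] / [9];  Q = [1, 2, 3, 8] / [4, 6] / [5] / [7] / [9]
Final shape: (4, 2, 1, 1, 1).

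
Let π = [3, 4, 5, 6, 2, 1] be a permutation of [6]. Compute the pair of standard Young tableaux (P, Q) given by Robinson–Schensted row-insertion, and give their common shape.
P = [1, 4, 5, 6] / [2] / [3];  Q = [1, 2, 3, 4] / [5] / [6];  common shape = (4, 1, 1)

Row-insert the values π_1, π_2, … into P one at a time, bumping the leftmost entry strictly greater than the inserted value down to the next row. The recording tableau Q records, in position (i, j), the step at which that cell was added to P.
  Insert 3 (step 1): P = [3];  Q = [1]
  Insert 4 (step 2): P = [3, 4];  Q = [1, 2]
  Insert 5 (step 3): P = [3, 4, 5];  Q = [1, 2, 3]
  Insert 6 (step 4): P = [3, 4, 5, 6];  Q = [1, 2, 3, 4]
  Insert 2 (step 5): P = [2, 4, 5, 6] / [3];  Q = [1, 2, 3, 4] / [5]
  Insert 1 (step 6): P = [1, 4, 5, 6] / [2] / [3];  Q = [1, 2, 3, 4] / [5] / [6]
Final shape: (4, 1, 1).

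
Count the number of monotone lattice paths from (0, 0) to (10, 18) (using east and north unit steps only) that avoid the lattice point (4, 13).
Number of paths = 12023550

Total paths from (0, 0) to (10, 18): C(28, 10) = 13123110. Paths through (4, 13): (paths (0, 0) → (4, 13)) × (paths (4, 13) → (10, 18)) = C(17, 4) · C(11, 6) = 2380 · 462 = 1099560. Avoidance count = 13123110 − 1099560 = 12023550.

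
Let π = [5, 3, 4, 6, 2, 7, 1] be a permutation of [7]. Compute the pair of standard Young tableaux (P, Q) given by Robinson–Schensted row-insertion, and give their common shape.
P = [1, 4, 6, 7] / [2] / [3] / [5];  Q = [1, 3, 4, 6] / [2] / [5] / [7];  common shape = (4, 1, 1, 1)

Row-insert the values π_1, π_2, … into P one at a time, bumping the leftmost entry strictly greater than the inserted value down to the next row. The recording tableau Q records, in position (i, j), the step at which that cell was added to P.
  Insert 5 (step 1): P = [5];  Q = [1]
  Insert 3 (step 2): P = [3] / [5];  Q = [1] / [2]
  Insert 4 (step 3): P = [3, 4] / [5];  Q = [1, 3] / [2]
  Insert 6 (step 4): P = [3, 4, 6] / [5];  Q = [1, 3, 4] / [2]
  Insert 2 (step 5): P = [2, 4, 6] / [3] / [5];  Q = [1, 3, 4] / [2] / [5]
  Insert 7 (step 6): P = [2, 4, 6, 7] / [3] / [5];  Q = [1, 3, 4, 6] / [2] / [5]
  Insert 1 (step 7): P = [1, 4, 6, 7] / [2] / [3] / [5];  Q = [1, 3, 4, 6] / [2] / [5] / [7]
Final shape: (4, 1, 1, 1).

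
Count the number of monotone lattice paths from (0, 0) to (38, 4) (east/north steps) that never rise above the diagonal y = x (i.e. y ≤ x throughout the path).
Number of paths = 100450

By the reflection principle (André's argument), the number of monotone paths to (38, 4) with n ≤ m that never go above y = x is C(42, 38) − C(42, 39) = 111930 − 11480 = 100450.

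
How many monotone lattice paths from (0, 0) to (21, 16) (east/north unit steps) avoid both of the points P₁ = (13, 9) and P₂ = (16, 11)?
Number of paths = 7642825830

Inclusion–exclusion. Total paths: C(37, 21) = 12875774670. Through P₁: C(22, 13)·C(15, 8) = 3200897700. Through P₂: C(27, 16)·C(10, 5) = 3285549540. Since P₁ is strictly southwest of P₂, a monotone path through both must visit P₁ then P₂; paths through both = C(22, 13)·C(5, 3)·C(10, 5) = 1253498400. Avoid both = 12875774670 − 3200897700 − 3285549540 + 1253498400 = 7642825830.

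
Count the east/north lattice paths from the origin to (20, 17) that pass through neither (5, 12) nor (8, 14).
Number of paths = 15692090008

Inclusion–exclusion. Total paths: C(37, 20) = 15905368710. Through P₁: C(17, 5)·C(20, 15) = 95938752. Through P₂: C(22, 8)·C(15, 12) = 145495350. Since P₁ is strictly southwest of P₂, a monotone path through both must visit P₁ then P₂; paths through both = C(17, 5)·C(5, 3)·C(15, 12) = 28155400. Avoid both = 15905368710 − 95938752 − 145495350 + 28155400 = 15692090008.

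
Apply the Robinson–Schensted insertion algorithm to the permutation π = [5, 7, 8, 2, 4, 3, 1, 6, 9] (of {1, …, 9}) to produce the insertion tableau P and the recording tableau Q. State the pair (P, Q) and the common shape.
P = [1, 3, 6, 9] / [2, 7, 8] / [4] / [5];  Q = [1, 2, 3, 9] / [4, 5, 8] / [6] / [7];  common shape = (4, 3, 1, 1)

Row-insert the values π_1, π_2, … into P one at a time, bumping the leftmost entry strictly greater than the inserted value down to the next row. The recording tableau Q records, in position (i, j), the step at which that cell was added to P.
  Insert 5 (step 1): P = [5];  Q = [1]
  Insert 7 (step 2): P = [5, 7];  Q = [1, 2]
  Insert 8 (step 3): P = [5, 7, 8];  Q = [1, 2, 3]
  Insert 2 (step 4): P = [2, 7, 8] / [5];  Q = [1, 2, 3] / [4]
  Insert 4 (step 5): P = [2, 4, 8] / [5, 7];  Q = [1, 2, 3] / [4, 5]
  Insert 3 (step 6): P = [2, 3, 8] / [4, 7] / [5];  Q = [1, 2, 3] / [4, 5] / [6]
  Insert 1 (step 7): P = [1, 3, 8] / [2, 7] / [4] / [5];  Q = [1, 2, 3] / [4, 5] / [6] / [7]
  Insert 6 (step 8): P = [1, 3, 6] / [2, 7, 8] / [4] / [5];  Q = [1, 2, 3] / [4, 5, 8] / [6] / [7]
  Insert 9 (step 9): P = [1, 3, 6, 9] / [2, 7, 8] / [4] / [5];  Q = [1, 2, 3, 9] / [4, 5, 8] / [6] / [7]
Final shape: (4, 3, 1, 1).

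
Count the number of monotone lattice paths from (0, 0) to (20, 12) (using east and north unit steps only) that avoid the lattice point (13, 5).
Number of paths = 196387464

Total paths from (0, 0) to (20, 12): C(32, 20) = 225792840. Paths through (13, 5): (paths (0, 0) → (13, 5)) × (paths (13, 5) → (20, 12)) = C(18, 13) · C(14, 7) = 8568 · 3432 = 29405376. Avoidance count = 225792840 − 29405376 = 196387464.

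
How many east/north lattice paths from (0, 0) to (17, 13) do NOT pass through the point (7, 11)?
Number of paths = 117659466

Total paths from (0, 0) to (17, 13): C(30, 17) = 119759850. Paths through (7, 11): (paths (0, 0) → (7, 11)) × (paths (7, 11) → (17, 13)) = C(18, 7) · C(12, 10) = 31824 · 66 = 2100384. Avoidance count = 119759850 − 2100384 = 117659466.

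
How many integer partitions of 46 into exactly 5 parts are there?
p(46, 5 parts) = 1898

Partitions of n into exactly k parts are in bijection with partitions of n − k into at most k parts (subtract 1 from each part). So p(46, exactly 5) = p(41, parts ≤ 5). Computing via the recurrence p(m, j) = p(m, j−1) + p(m−j, j) gives 1898.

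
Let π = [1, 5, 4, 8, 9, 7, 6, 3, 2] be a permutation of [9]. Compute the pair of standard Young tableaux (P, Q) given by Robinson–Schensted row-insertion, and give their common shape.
P = [1, 2, 6, 9] / [3, 7] / [4] / [5] / [8];  Q = [1, 2, 4, 5] / [3, 6] / [7] / [8] / [9];  common shape = (4, 2, 1, 1, 1)

Row-insert the values π_1, π_2, … into P one at a time, bumping the leftmost entry strictly greater than the inserted value down to the next row. The recording tableau Q records, in position (i, j), the step at which that cell was added to P.
  Insert 1 (step 1): P = [1];  Q = [1]
  Insert 5 (step 2): P = [1, 5];  Q = [1, 2]
  Insert 4 (step 3): P = [1, 4] / [5];  Q = [1, 2] / [3]
  Insert 8 (step 4): P = [1, 4, 8] / [5];  Q = [1, 2, 4] / [3]
  Insert 9 (step 5): P = [1, 4, 8, 9] / [5];  Q = [1, 2, 4, 5] / [3]
  Insert 7 (step 6): P = [1, 4, 7, 9] / [5, 8];  Q = [1, 2, 4, 5] / [3, 6]
  Insert 6 (step 7): P = [1, 4, 6, 9] / [5, 7] / [8];  Q = [1, 2, 4, 5] / [3, 6] / [7]
  Insert 3 (step 8): P = [1, 3, 6, 9] / [4, 7] / [5] / [8];  Q = [1, 2, 4, 5] / [3, 6] / [7] / [8]
  Insert 2 (step 9): P = [1, 2, 6, 9] / [3, 7] / [4] / [5] / [8];  Q = [1, 2, 4, 5] / [3, 6] / [7] / [8] / [9]
Final shape: (4, 2, 1, 1, 1).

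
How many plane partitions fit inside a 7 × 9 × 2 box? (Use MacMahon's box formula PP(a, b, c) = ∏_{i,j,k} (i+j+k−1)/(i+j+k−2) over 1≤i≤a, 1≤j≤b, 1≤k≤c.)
PP(7, 9, 2) = 27810640

Evaluate the triple product over i = 1..7, j = 1..9, k = 1..2. The factors are (2/1) · (3/2) · (3/2) · (4/3) · (4/3) · (5/4) · (5/4) · (6/5) · … (126 factors total). The numerators and denominators telescope so the product is an integer; carrying out the multiplication exactly gives PP(7, 9, 2) = 27810640.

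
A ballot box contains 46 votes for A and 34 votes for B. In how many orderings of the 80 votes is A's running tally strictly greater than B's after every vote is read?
Strict-lead orderings = 6608222917372422478860

Total orderings of the 80 votes with 46 for A: C(80, 46) = 44054819449149483192400. By the Bertrand ballot formula (Cycle Lemma / reflection principle), the number of orderings in which A is strictly ahead of B throughout is (p − q)/(p + q) · C(p + q, p) = (46 − 34)/(46 + 34) · 44054819449149483192400 = 6608222917372422478860.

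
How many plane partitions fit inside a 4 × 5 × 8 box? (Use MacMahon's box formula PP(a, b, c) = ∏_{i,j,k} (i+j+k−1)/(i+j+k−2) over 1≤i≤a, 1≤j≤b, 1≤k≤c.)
PP(4, 5, 8) = 4789851066

Evaluate the triple product over i = 1..4, j = 1..5, k = 1..8. The factors are (2/1) · (3/2) · (4/3) · (5/4) · (6/5) · (7/6) · (8/7) · (9/8) · … (160 factors total). The numerators and denominators telescope so the product is an integer; carrying out the multiplication exactly gives PP(4, 5, 8) = 4789851066.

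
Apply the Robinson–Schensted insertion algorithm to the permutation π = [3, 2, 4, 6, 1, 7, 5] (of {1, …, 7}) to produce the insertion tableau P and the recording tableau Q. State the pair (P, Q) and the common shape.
P = [1, 4, 5, 7] / [2, 6] / [3];  Q = [1, 3, 4, 6] / [2, 7] / [5];  common shape = (4, 2, 1)

Row-insert the values π_1, π_2, … into P one at a time, bumping the leftmost entry strictly greater than the inserted value down to the next row. The recording tableau Q records, in position (i, j), the step at which that cell was added to P.
  Insert 3 (step 1): P = [3];  Q = [1]
  Insert 2 (step 2): P = [2] / [3];  Q = [1] / [2]
  Insert 4 (step 3): P = [2, 4] / [3];  Q = [1, 3] / [2]
  Insert 6 (step 4): P = [2, 4, 6] / [3];  Q = [1, 3, 4] / [2]
  Insert 1 (step 5): P = [1, 4, 6] / [2] / [3];  Q = [1, 3, 4] / [2] / [5]
  Insert 7 (step 6): P = [1, 4, 6, 7] / [2] / [3];  Q = [1, 3, 4, 6] / [2] / [5]
  Insert 5 (step 7): P = [1, 4, 5, 7] / [2, 6] / [3];  Q = [1, 3, 4, 6] / [2, 7] / [5]
Final shape: (4, 2, 1).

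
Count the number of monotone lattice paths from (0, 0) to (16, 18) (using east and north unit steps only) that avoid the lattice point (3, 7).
Number of paths = 1904424150

Total paths from (0, 0) to (16, 18): C(34, 16) = 2203961430. Paths through (3, 7): (paths (0, 0) → (3, 7)) × (paths (3, 7) → (16, 18)) = C(10, 3) · C(24, 13) = 120 · 2496144 = 299537280. Avoidance count = 2203961430 − 299537280 = 1904424150.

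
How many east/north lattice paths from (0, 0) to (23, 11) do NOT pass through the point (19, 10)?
Number of paths = 185947710

Total paths from (0, 0) to (23, 11): C(34, 23) = 286097760. Paths through (19, 10): (paths (0, 0) → (19, 10)) × (paths (19, 10) → (23, 11)) = C(29, 19) · C(5, 4) = 20030010 · 5 = 100150050. Avoidance count = 286097760 − 100150050 = 185947710.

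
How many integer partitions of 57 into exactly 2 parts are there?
p(57, 2 parts) = 28

Partitions of n into exactly k parts are in bijection with partitions of n − k into at most k parts (subtract 1 from each part). So p(57, exactly 2) = p(55, parts ≤ 2). Computing via the recurrence p(m, j) = p(m, j−1) + p(m−j, j) gives 28.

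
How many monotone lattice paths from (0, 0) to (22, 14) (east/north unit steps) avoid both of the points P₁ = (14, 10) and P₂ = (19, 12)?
Number of paths = 1826133990

Inclusion–exclusion. Total paths: C(36, 22) = 3796297200. Through P₁: C(24, 14)·C(12, 8) = 970821720. Through P₂: C(31, 19)·C(5, 3) = 1411205250. Since P₁ is strictly southwest of P₂, a monotone path through both must visit P₁ then P₂; paths through both = C(24, 14)·C(7, 5)·C(5, 3) = 411863760. Avoid both = 3796297200 − 970821720 − 1411205250 + 411863760 = 1826133990.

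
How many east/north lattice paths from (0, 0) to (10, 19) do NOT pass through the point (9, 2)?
Number of paths = 20029020

Total paths from (0, 0) to (10, 19): C(29, 10) = 20030010. Paths through (9, 2): (paths (0, 0) → (9, 2)) × (paths (9, 2) → (10, 19)) = C(11, 9) · C(18, 1) = 55 · 18 = 990. Avoidance count = 20030010 − 990 = 20029020.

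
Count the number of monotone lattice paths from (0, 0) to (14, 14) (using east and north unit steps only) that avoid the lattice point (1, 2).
Number of paths = 24515700

Total paths from (0, 0) to (14, 14): C(28, 14) = 40116600. Paths through (1, 2): (paths (0, 0) → (1, 2)) × (paths (1, 2) → (14, 14)) = C(3, 1) · C(25, 13) = 3 · 5200300 = 15600900. Avoidance count = 40116600 − 15600900 = 24515700.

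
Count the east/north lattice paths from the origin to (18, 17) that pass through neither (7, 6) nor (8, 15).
Number of paths = 3295818174

Inclusion–exclusion. Total paths: C(35, 18) = 4537567650. Through P₁: C(13, 7)·C(22, 11) = 1210521312. Through P₂: C(23, 8)·C(12, 10) = 32360724. Since P₁ is strictly southwest of P₂, a monotone path through both must visit P₁ then P₂; paths through both = C(13, 7)·C(10, 1)·C(12, 10) = 1132560. Avoid both = 4537567650 − 1210521312 − 32360724 + 1132560 = 3295818174.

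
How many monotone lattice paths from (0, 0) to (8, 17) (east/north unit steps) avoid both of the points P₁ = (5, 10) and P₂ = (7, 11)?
Number of paths = 561510

Inclusion–exclusion. Total paths: C(25, 8) = 1081575. Through P₁: C(15, 5)·C(10, 3) = 360360. Through P₂: C(18, 7)·C(7, 1) = 222768. Since P₁ is strictly southwest of P₂, a monotone path through both must visit P₁ then P₂; paths through both = C(15, 5)·C(3, 2)·C(7, 1) = 63063. Avoid both = 1081575 − 360360 − 222768 + 63063 = 561510.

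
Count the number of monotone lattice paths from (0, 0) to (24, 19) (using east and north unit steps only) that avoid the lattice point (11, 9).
Number of paths = 608315106490

Total paths from (0, 0) to (24, 19): C(43, 24) = 800472431850. Paths through (11, 9): (paths (0, 0) → (11, 9)) × (paths (11, 9) → (24, 19)) = C(20, 11) · C(23, 13) = 167960 · 1144066 = 192157325360. Avoidance count = 800472431850 − 192157325360 = 608315106490.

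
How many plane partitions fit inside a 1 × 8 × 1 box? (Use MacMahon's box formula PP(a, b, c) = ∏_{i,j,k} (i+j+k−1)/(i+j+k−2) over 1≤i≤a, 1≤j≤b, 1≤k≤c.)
PP(1, 8, 1) = 9

Evaluate the triple product over i = 1..1, j = 1..8, k = 1..1. The factors are (2/1) · (3/2) · (4/3) · (5/4) · (6/5) · (7/6) · (8/7) · (9/8). The numerators and denominators telescope so the product is an integer; carrying out the multiplication exactly gives PP(1, 8, 1) = 9.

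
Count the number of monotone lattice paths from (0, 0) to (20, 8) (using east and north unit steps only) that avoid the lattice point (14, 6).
Number of paths = 2022825

Total paths from (0, 0) to (20, 8): C(28, 20) = 3108105. Paths through (14, 6): (paths (0, 0) → (14, 6)) × (paths (14, 6) → (20, 8)) = C(20, 14) · C(8, 6) = 38760 · 28 = 1085280. Avoidance count = 3108105 − 1085280 = 2022825.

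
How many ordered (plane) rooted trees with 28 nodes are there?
C_27 = 69533550916004

These ordered rooted trees are counted by the Catalan number C_n = (1/(n + 1)) · C(2n, n). For n = 27: C_27 = (1/28) · C(54, 27) = 1946939425648112/28 = 69533550916004.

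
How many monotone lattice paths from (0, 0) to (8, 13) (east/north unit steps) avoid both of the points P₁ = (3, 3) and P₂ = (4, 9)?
Number of paths = 103180

Inclusion–exclusion. Total paths: C(21, 8) = 203490. Through P₁: C(6, 3)·C(15, 5) = 60060. Through P₂: C(13, 4)·C(8, 4) = 50050. Since P₁ is strictly southwest of P₂, a monotone path through both must visit P₁ then P₂; paths through both = C(6, 3)·C(7, 1)·C(8, 4) = 9800. Avoid both = 203490 − 60060 − 50050 + 9800 = 103180.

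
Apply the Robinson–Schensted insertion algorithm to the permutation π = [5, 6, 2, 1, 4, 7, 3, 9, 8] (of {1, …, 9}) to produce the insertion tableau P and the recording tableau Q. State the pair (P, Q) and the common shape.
P = [1, 3, 7, 8] / [2, 4, 9] / [5, 6];  Q = [1, 2, 6, 8] / [3, 5, 9] / [4, 7];  common shape = (4, 3, 2)

Row-insert the values π_1, π_2, … into P one at a time, bumping the leftmost entry strictly greater than the inserted value down to the next row. The recording tableau Q records, in position (i, j), the step at which that cell was added to P.
  Insert 5 (step 1): P = [5];  Q = [1]
  Insert 6 (step 2): P = [5, 6];  Q = [1, 2]
  Insert 2 (step 3): P = [2, 6] / [5];  Q = [1, 2] / [3]
  Insert 1 (step 4): P = [1, 6] / [2] / [5];  Q = [1, 2] / [3] / [4]
  Insert 4 (step 5): P = [1, 4] / [2, 6] / [5];  Q = [1, 2] / [3, 5] / [4]
  Insert 7 (step 6): P = [1, 4, 7] / [2, 6] / [5];  Q = [1, 2, 6] / [3, 5] / [4]
  Insert 3 (step 7): P = [1, 3, 7] / [2, 4] / [5, 6];  Q = [1, 2, 6] / [3, 5] / [4, 7]
  Insert 9 (step 8): P = [1, 3, 7, 9] / [2, 4] / [5, 6];  Q = [1, 2, 6, 8] / [3, 5] / [4, 7]
  Insert 8 (step 9): P = [1, 3, 7, 8] / [2, 4, 9] / [5, 6];  Q = [1, 2, 6, 8] / [3, 5, 9] / [4, 7]
Final shape: (4, 3, 2).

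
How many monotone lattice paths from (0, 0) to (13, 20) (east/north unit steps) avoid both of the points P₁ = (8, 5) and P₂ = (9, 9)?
Number of paths = 495630267

Inclusion–exclusion. Total paths: C(33, 13) = 573166440. Through P₁: C(13, 8)·C(20, 5) = 19953648. Through P₂: C(18, 9)·C(15, 4) = 66366300. Since P₁ is strictly southwest of P₂, a monotone path through both must visit P₁ then P₂; paths through both = C(13, 8)·C(5, 1)·C(15, 4) = 8783775. Avoid both = 573166440 − 19953648 − 66366300 + 8783775 = 495630267.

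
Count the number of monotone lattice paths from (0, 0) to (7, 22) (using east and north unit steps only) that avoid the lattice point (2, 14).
Number of paths = 1406340

Total paths from (0, 0) to (7, 22): C(29, 7) = 1560780. Paths through (2, 14): (paths (0, 0) → (2, 14)) × (paths (2, 14) → (7, 22)) = C(16, 2) · C(13, 5) = 120 · 1287 = 154440. Avoidance count = 1560780 − 154440 = 1406340.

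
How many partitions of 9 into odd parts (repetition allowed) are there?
p_odd(9) = 8

Partitions of 9 using only odd parts 1, 3, 5, …: 9, 7+1+1, 5+3+1, 5+1+1+1+1, 3+3+3, 3+3+1+1+1, 3+1+1+1+1+1+1, 1+1+1+1+1+1+1+1+1. There are 8. (Euler: this equals q(9), the number of distinct-part partitions.)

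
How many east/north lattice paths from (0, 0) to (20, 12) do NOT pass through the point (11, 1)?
Number of paths = 223777320

Total paths from (0, 0) to (20, 12): C(32, 20) = 225792840. Paths through (11, 1): (paths (0, 0) → (11, 1)) × (paths (11, 1) → (20, 12)) = C(12, 11) · C(20, 9) = 12 · 167960 = 2015520. Avoidance count = 225792840 − 2015520 = 223777320.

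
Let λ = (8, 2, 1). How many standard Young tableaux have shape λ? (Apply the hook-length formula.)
# SYT of shape (8, 2, 1) = 231

Hook-length formula: f^λ = n! / Π hook(c), product over all cells c of the Young diagram. For λ = (8, 2, 1), n = 11 boxes. Hook lengths by row (left-to-right, top-to-bottom): [10, 8, 6, 5, 4, 3, 2, 1]; [3, 1]; [1]. Product of hooks = 172800. So f^λ = 11! / 172800 = 39916800 / 172800 = 231.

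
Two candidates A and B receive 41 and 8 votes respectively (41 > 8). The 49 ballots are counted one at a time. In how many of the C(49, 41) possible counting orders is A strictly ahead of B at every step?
Strict-lead orderings = 303719922

Total orderings of the 49 votes with 41 for A: C(49, 41) = 450978066. By the Bertrand ballot formula (Cycle Lemma / reflection principle), the number of orderings in which A is strictly ahead of B throughout is (p − q)/(p + q) · C(p + q, p) = (41 − 8)/(41 + 8) · 450978066 = 303719922.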